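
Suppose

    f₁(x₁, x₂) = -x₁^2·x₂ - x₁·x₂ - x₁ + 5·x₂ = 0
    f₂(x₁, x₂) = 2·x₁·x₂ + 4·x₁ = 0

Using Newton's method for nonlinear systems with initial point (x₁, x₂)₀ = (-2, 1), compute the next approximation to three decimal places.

(-1.385, -1.077)

At (-2, 1): F = (5.000, -12.000).
Jacobian J = [[-2·x₁·x₂ - x₂ - 1, -x₁^2 - x₁ + 5], [2·x₂ + 4, 2·x₁]].
At the point, J = [[2.000, 3.000], [6.000, -4.000]] (det J = -26.000).
Solving J·Δ = −F gives Δ = (0.615, -2.077).
Then the next iterate is (x₁, x₂)₁ = (-1.385, -1.077).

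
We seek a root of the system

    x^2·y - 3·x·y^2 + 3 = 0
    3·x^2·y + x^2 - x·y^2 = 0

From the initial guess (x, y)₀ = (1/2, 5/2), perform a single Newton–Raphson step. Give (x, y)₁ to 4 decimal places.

(0.4372, 1.8478)

At (1/2, 5/2): F = (-5.7500, -1.0000).
Jacobian J = [[2·x·y - 3·y^2, x^2 - 6·x·y], [6·x·y + 2·x - y^2, 3·x^2 - 2·x·y]].
At the point, J = [[-16.2500, -7.2500], [2.2500, -1.7500]] (det J = 44.7500).
Solving J·Δ = −F gives Δ = (-0.0628, -0.6522).
Then the next iterate is (x, y)₁ = (0.4372, 1.8478).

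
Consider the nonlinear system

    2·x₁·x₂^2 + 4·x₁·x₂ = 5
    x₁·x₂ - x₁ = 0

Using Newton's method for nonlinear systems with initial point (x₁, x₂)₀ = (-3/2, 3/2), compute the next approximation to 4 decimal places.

At (-3/2, 3/2): F = (-20.7500, -0.7500).
Jacobian J = [[2·x₂^2 + 4·x₂, 4·x₁·x₂ + 4·x₁], [x₂ - 1, x₁]].
At the point, J = [[10.5000, -15.0000], [0.5000, -1.5000]] (det J = -8.2500).
Solving J·Δ = −F gives Δ = (2.4091, 0.3030).
Then the next iterate is (x₁, x₂)₁ = (0.9091, 1.8030).

(0.9091, 1.8030)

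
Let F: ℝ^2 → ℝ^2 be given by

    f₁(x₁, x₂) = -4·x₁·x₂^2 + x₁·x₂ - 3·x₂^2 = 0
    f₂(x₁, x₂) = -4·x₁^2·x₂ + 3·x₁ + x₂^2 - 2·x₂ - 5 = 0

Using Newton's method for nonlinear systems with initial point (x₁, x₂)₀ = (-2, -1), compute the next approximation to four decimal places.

At (-2, -1): F = (7.0000, 8.0000).
Jacobian J = [[-4·x₂^2 + x₂, -8·x₁·x₂ + x₁ - 6·x₂], [-8·x₁·x₂ + 3, -4·x₁^2 + 2·x₂ - 2]].
At the point, J = [[-5.0000, -12.0000], [-13.0000, -20.0000]] (det J = -56.0000).
Solving J·Δ = −F gives Δ = (-0.7857, 0.9107).
Then the next iterate is (x₁, x₂)₁ = (-2.7857, -0.0893).

(-2.7857, -0.0893)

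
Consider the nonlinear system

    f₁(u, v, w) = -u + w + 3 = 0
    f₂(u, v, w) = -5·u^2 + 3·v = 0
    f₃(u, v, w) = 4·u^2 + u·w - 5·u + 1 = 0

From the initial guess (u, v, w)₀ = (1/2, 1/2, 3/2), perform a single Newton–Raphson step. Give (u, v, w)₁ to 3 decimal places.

At (1/2, 1/2, 3/2): F = (4.000, 0.250, 0.250).
Jacobian J = [[-1, 0, 1], [-10·u, 3, 0], [8·u + w - 5, 0, u]].
At the point, J = [[-1.000, 0.000, 1.000], [-5.000, 3.000, 0.000], [0.500, 0.000, 0.500]] (det J = -3.000).
Solving J·Δ = −F gives Δ = (1.750, 2.833, -2.250).
Then the next iterate is (u, v, w)₁ = (2.250, 3.333, -0.750).

(2.250, 3.333, -0.750)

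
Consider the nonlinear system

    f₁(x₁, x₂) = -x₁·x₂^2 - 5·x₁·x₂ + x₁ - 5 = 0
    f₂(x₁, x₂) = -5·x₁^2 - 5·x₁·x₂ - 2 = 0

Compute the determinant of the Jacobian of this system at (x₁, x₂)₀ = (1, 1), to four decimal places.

-80.0000

J = [[-x₂^2 - 5·x₂ + 1, -2·x₁·x₂ - 5·x₁], [-10·x₁ - 5·x₂, -5·x₁]].
At the point, J = [[-5.0000, -7.0000], [-15.0000, -5.0000]].
det J = -80.0000.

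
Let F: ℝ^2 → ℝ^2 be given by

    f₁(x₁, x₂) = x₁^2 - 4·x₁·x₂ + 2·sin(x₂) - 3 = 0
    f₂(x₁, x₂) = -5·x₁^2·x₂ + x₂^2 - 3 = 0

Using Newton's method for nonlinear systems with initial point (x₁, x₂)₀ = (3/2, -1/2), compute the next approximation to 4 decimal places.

At (3/2, -1/2): F = (1.291149, 2.8750).
Jacobian J = [[2·x₁ - 4·x₂, -4·x₁ + 2·cos(x₂)], [-10·x₁·x₂, -5·x₁^2 + 2·x₂]].
At the point, J = [[5.0000, -4.244835], [7.5000, -12.2500]] (det J = -29.413738).
Solving J·Δ = −F gives Δ = (-0.1228, 0.1595).
Then the next iterate is (x₁, x₂)₁ = (1.3772, -0.3405).

(1.3772, -0.3405)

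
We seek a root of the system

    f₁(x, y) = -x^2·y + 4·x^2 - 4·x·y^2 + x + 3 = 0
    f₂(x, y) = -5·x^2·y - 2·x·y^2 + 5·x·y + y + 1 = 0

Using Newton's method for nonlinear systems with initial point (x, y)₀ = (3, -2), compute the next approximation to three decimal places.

(2.182, -1.867)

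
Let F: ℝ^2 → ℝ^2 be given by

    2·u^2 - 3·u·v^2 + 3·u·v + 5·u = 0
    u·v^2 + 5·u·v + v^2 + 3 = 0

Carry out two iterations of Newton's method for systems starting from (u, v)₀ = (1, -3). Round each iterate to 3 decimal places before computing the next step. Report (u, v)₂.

At (1, -3): F = (-29.000, 6.000).
Jacobian J = [[4·u - 3·v^2 + 3·v + 5, -6·u·v + 3·u], [v^2 + 5·v, 2·u·v + 5·u + 2·v]].
At the point, J = [[-27.000, 21.000], [-6.000, -7.000]] (det J = 315.000).
Solving J·Δ = −F gives Δ = (-0.244, 1.067).
Then the next iterate is (u, v)₁ = (0.756, -1.933).
Round to (0.756, -1.933) and repeat: F = (-7.93533, 2.25453), J = [[-8.98447, 11.03609], [-5.92851, -3.00870]].
Δ = (0.011, 0.728), so (u, v)₂ = (0.767, -1.205).

(0.767, -1.205)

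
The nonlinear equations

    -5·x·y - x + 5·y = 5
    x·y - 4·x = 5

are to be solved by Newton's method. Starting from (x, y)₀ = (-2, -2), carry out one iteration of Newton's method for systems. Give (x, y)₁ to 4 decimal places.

(-1.4583, -0.1250)

At (-2, -2): F = (-33.0000, 7.0000).
Jacobian J = [[-5·y - 1, -5·x + 5], [y - 4, x]].
At the point, J = [[9.0000, 15.0000], [-6.0000, -2.0000]] (det J = 72.0000).
Solving J·Δ = −F gives Δ = (0.5417, 1.8750).
Then the next iterate is (x, y)₁ = (-1.4583, -0.1250).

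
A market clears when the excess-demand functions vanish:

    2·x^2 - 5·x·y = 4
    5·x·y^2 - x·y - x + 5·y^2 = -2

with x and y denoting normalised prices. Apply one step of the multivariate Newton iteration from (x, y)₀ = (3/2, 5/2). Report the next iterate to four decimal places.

(-1.4287, 2.6048)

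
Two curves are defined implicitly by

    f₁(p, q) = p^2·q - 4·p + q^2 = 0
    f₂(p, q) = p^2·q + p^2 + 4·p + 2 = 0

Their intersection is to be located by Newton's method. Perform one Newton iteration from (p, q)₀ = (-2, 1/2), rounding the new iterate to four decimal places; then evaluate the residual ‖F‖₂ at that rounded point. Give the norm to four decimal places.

At (-2, 1/2): F = (10.2500, 0.0000).
Jacobian J = [[2·p·q - 4, p^2 + 2·q], [2·p·q + 2·p + 4, p^2]].
At the point, J = [[-6.0000, 5.0000], [-2.0000, 4.0000]] (det J = -14.0000).
Solving J·Δ = −F gives Δ = (2.9286, 1.4643).
Then the next iterate is (p, q)₁ = (0.9286, 1.9643).
Re-evaluating at (0.9286, 1.9643): F = (1.837886, 8.270510), so ‖F‖₂ = 8.4723.

8.4723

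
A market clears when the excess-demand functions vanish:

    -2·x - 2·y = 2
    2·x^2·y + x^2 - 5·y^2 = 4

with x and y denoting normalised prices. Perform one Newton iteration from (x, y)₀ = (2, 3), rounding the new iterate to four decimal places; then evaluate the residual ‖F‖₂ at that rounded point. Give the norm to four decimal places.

7.0691

At (2, 3): F = (-12.0000, -21.0000).
Jacobian J = [[-2, -2], [4·x·y + 2·x, 2·x^2 - 10·y]].
At the point, J = [[-2.0000, -2.0000], [28.0000, -22.0000]] (det J = 100.0000).
Solving J·Δ = −F gives Δ = (-2.2200, -3.7800).
Then the next iterate is (x, y)₁ = (-0.2200, -0.7800).
Re-evaluating at (-0.2200, -0.7800): F = (0.0000, -7.069104), so ‖F‖₂ = 7.0691.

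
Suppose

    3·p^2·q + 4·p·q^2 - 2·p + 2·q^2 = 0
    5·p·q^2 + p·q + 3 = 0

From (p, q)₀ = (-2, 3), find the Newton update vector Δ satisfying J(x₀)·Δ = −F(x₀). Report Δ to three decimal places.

(1.069, -0.672)

At (-2, 3): F = (-14.000, -93.000).
Jacobian J = [[6·p·q + 4·q^2 - 2, 3·p^2 + 8·p·q + 4·q], [5·q^2 + q, 10·p·q + p]].
At the point, J = [[-2.000, -24.000], [48.000, -62.000]] (det J = 1276.000).
Solving J·Δ = −F gives Δ = (1.069, -0.672).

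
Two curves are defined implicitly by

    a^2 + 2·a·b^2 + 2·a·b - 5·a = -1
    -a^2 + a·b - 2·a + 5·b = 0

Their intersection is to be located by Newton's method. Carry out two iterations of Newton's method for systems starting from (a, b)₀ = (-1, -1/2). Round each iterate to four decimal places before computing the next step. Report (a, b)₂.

(0.1916, 0.0814)

At (-1, -1/2): F = (7.5000, -1.0000).
Jacobian J = [[2·a + 2·b^2 + 2·b - 5, 4·a·b + 2·a], [-2·a + b - 2, a + 5]].
At the point, J = [[-7.5000, 0.0000], [-0.5000, 4.0000]] (det J = -30.0000).
Solving J·Δ = −F gives Δ = (1.0000, 0.3750).
Then the next iterate is (a, b)₁ = (0.0000, -0.1250).
Round to (0.0000, -0.1250) and repeat: F = (1.0000, -0.6250), J = [[-5.218750, 0.0000], [-2.1250, 5.0000]].
Δ = (0.1916, 0.2064), so (a, b)₂ = (0.1916, 0.0814).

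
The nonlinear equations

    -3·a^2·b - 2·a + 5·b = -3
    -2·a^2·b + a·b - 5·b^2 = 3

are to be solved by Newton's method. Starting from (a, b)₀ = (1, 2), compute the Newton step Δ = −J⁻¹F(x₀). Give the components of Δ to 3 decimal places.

At (1, 2): F = (5.000, -25.000).
Jacobian J = [[-6·a·b - 2, -3·a^2 + 5], [-4·a·b + b, -2·a^2 + a - 10·b]].
At the point, J = [[-14.000, 2.000], [-6.000, -21.000]] (det J = 306.000).
Solving J·Δ = −F gives Δ = (0.180, -1.242).

(0.180, -1.242)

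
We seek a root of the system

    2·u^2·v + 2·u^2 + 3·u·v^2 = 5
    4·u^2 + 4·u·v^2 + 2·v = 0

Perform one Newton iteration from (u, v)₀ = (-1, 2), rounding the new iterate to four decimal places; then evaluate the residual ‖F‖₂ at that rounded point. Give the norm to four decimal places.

11.2805

At (-1, 2): F = (-11.0000, -8.0000).
Jacobian J = [[4·u·v + 4·u + 3·v^2, 2·u^2 + 6·u·v], [8·u + 4·v^2, 8·u·v + 2]].
At the point, J = [[0.0000, -10.0000], [8.0000, -14.0000]] (det J = 80.0000).
Solving J·Δ = −F gives Δ = (-0.9250, -1.1000).
Then the next iterate is (u, v)₁ = (-1.9250, 0.9000).
Re-evaluating at (-1.9250, 0.9000): F = (4.403625, 10.3855), so ‖F‖₂ = 11.2805.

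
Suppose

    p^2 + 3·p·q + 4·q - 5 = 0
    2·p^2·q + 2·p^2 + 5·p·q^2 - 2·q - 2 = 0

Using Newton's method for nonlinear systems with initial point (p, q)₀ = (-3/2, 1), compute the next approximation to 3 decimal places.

At (-3/2, 1): F = (-3.250, -2.500).
Jacobian J = [[2·p + 3·q, 3·p + 4], [4·p·q + 4·p + 5·q^2, 2·p^2 + 10·p·q - 2]].
At the point, J = [[0.000, -0.500], [-7.000, -12.500]] (det J = -3.500).
Solving J·Δ = −F gives Δ = (11.250, -6.500).
Then the next iterate is (p, q)₁ = (9.750, -5.500).

(9.750, -5.500)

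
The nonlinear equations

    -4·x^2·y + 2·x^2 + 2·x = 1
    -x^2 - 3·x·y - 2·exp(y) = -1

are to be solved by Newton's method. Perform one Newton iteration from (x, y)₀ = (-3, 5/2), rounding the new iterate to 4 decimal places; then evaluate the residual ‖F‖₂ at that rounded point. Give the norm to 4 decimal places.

24.4730

At (-3, 5/2): F = (-79.0000, -9.864988).
Jacobian J = [[-8·x·y + 4·x + 2, -4·x^2], [-2·x - 3·y, -3·x - 2·exp(y)]].
At the point, J = [[50.0000, -36.0000], [-1.5000, -15.364988]] (det J = -822.249396).
Solving J·Δ = −F gives Δ = (1.0443, -0.7440).
Then the next iterate is (x, y)₁ = (-1.9557, 1.7560).
Re-evaluating at (-1.9557, 1.7560): F = (-24.127007, -4.100603), so ‖F‖₂ = 24.4730.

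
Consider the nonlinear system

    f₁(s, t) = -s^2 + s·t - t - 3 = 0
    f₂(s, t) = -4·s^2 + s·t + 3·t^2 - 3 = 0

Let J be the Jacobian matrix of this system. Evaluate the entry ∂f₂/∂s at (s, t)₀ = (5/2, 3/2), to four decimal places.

-18.5000

∂f₂/∂s = -8·s + t.
At (5/2, 3/2) this is -18.5000.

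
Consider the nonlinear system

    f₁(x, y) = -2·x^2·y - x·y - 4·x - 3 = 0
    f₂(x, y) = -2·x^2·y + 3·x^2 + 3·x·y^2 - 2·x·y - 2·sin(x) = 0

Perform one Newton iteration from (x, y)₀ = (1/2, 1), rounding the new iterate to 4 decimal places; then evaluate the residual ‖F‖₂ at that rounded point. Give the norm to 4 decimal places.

At (1/2, 1): F = (-6.0000, -0.208851).
Jacobian J = [[-4·x·y - y - 4, -2·x^2 - x], [-4·x·y + 6·x + 3·y^2 - 2·y - 2·cos(x), -2·x^2 + 6·x·y - 2·x]].
At the point, J = [[-7.0000, -1.0000], [0.244835, 1.5000]] (det J = -10.255165).
Solving J·Δ = −F gives Δ = (-0.8980, 0.2858).
Then the next iterate is (x, y)₁ = (-0.3980, 1.2858).
Re-evaluating at (-0.3980, 1.2858): F = (-1.303603, -0.107510), so ‖F‖₂ = 1.3080.

1.3080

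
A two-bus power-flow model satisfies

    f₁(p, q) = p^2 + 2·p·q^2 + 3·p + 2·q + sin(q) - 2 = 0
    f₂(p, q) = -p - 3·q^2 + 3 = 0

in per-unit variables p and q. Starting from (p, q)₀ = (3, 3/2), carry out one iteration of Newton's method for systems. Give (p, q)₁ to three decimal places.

(1.363, 0.932)

At (3, 3/2): F = (33.49749, -6.750).
Jacobian J = [[2·p + 2·q^2 + 3, 4·p·q + cos(q) + 2], [-1, -6·q]].
At the point, J = [[13.500, 20.07074], [-1.000, -9.000]] (det J = -101.42926).
Solving J·Δ = −F gives Δ = (-1.637, -0.568).
Then the next iterate is (p, q)₁ = (1.363, 0.932).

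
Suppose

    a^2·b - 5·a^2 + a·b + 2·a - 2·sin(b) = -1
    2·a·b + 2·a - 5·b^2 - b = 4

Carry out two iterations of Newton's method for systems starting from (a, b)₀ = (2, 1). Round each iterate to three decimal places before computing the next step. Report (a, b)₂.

At (2, 1): F = (-10.68294, -2.000).
Jacobian J = [[2·a·b - 10·a + b + 2, a^2 + a - 2·cos(b)], [2·b + 2, 2·a - 10·b - 1]].
At the point, J = [[-13.000, 4.91940], [4.000, -7.000]] (det J = 71.32242).
Solving J·Δ = −F gives Δ = (-1.186, -0.964).
Then the next iterate is (a, b)₁ = (0.814, 0.036).
Round to (0.814, 0.036) and repeat: F = (-0.70381, -2.35587), J = [[-6.04539, -0.52211], [2.072, 0.268]].
Δ = (-2.635, 29.164), so (a, b)₂ = (-1.821, 29.200).

(-1.821, 29.200)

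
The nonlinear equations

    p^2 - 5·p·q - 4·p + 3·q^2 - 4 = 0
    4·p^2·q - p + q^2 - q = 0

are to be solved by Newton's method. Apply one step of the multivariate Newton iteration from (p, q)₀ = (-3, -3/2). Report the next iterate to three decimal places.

(-1.884, -1.244)

At (-3, -3/2): F = (1.250, -47.250).
Jacobian J = [[2·p - 5·q - 4, -5·p + 6·q], [8·p·q - 1, 4·p^2 + 2·q - 1]].
At the point, J = [[-2.500, 6.000], [35.000, 32.000]] (det J = -290.000).
Solving J·Δ = −F gives Δ = (1.116, 0.256).
Then the next iterate is (p, q)₁ = (-1.884, -1.244).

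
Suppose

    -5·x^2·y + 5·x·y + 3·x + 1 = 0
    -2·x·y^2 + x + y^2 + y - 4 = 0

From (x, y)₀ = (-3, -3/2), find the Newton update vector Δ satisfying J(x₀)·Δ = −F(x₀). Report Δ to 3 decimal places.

(1.545, 0.092)

At (-3, -3/2): F = (82.000, 7.250).
Jacobian J = [[-10·x·y + 5·y + 3, -5·x^2 + 5·x], [-2·y^2 + 1, -4·x·y + 2·y + 1]].
At the point, J = [[-49.500, -60.000], [-3.500, -20.000]] (det J = 780.000).
Solving J·Δ = −F gives Δ = (1.545, 0.092).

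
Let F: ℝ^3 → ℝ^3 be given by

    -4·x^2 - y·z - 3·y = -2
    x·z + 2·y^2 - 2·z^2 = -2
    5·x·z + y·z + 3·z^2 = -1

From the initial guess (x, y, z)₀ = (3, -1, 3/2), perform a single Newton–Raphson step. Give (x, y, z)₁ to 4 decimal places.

At (3, -1, 3/2): F = (-29.5000, 4.0000, 28.7500).
Jacobian J = [[-8·x, -z - 3, -y], [z, 4·y, x - 4·z], [5·z, z, 5·x + y + 6·z]].
At the point, J = [[-24.0000, -4.5000, 1.0000], [1.5000, -4.0000, -3.0000], [7.5000, 1.5000, 23.0000]] (det J = 2388.7500).
Solving J·Δ = −F gives Δ = (-1.4670, 1.0815, -0.8422).
Then the next iterate is (x, y, z)₁ = (1.5330, 0.0815, 0.6578).

(1.5330, 0.0815, 0.6578)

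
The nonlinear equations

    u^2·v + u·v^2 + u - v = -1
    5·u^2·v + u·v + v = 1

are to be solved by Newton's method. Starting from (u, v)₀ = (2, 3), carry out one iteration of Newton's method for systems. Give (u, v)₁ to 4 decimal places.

(1.2483, 2.1025)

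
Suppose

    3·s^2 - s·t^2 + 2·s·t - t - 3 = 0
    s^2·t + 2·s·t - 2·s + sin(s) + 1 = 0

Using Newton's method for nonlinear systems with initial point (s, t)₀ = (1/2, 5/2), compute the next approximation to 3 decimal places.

(0.374, 0.262)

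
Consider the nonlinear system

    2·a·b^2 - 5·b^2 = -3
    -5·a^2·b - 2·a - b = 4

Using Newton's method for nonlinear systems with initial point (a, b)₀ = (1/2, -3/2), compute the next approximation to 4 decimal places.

(0.9335, -1.1626)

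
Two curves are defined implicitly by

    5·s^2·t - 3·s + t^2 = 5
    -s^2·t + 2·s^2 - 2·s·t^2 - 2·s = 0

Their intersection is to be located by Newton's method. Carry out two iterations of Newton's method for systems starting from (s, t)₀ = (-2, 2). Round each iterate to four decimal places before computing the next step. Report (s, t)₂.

At (-2, 2): F = (45.0000, 20.0000).
Jacobian J = [[10·s·t - 3, 5·s^2 + 2·t], [-2·s·t + 4·s - 2·t^2 - 2, -s^2 - 4·s·t]].
At the point, J = [[-43.0000, 24.0000], [-10.0000, 12.0000]] (det J = -276.0000).
Solving J·Δ = −F gives Δ = (0.2174, -1.4855).
Then the next iterate is (s, t)₁ = (-1.7826, 0.5145).
Round to (-1.7826, 0.5145) and repeat: F = (8.787048, 9.229363), J = [[-12.171477, 16.917314], [-7.825525, 0.490928]].
Δ = (1.2010, 0.3447), so (s, t)₂ = (-0.5816, 0.8592).

(-0.5816, 0.8592)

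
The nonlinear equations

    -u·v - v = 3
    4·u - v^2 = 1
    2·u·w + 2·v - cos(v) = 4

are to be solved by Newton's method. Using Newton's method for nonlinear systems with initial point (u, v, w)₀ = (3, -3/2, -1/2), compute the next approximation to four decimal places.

At (3, -3/2, -1/2): F = (3.0000, 8.7500, -10.070737).
Jacobian J = [[-v, -u - 1, 0], [4, -2·v, 0], [2·w, sin(v) + 2, 2·u]].
At the point, J = [[1.5000, -4.0000, 0.0000], [4.0000, 3.0000, 0.0000], [-1.0000, 1.002505, 6.0000]] (det J = 123.0000).
Solving J·Δ = −F gives Δ = (-2.1463, -0.0549, 1.3299).
Then the next iterate is (u, v, w)₁ = (0.8537, -1.5549, 0.8299).

(0.8537, -1.5549, 0.8299)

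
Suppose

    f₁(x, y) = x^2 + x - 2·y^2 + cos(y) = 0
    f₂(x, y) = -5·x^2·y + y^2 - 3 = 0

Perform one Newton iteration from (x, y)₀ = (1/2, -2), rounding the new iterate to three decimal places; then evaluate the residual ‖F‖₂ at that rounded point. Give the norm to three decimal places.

1.402

At (1/2, -2): F = (-7.66615, 3.500).
Jacobian J = [[2·x + 1, -4·y - sin(y)], [-10·x·y, -5·x^2 + 2·y]].
At the point, J = [[2.000, 8.90930], [10.000, -5.250]] (det J = -99.59297).
Solving J·Δ = −F gives Δ = (0.091, 0.840).
Then the next iterate is (x, y)₁ = (0.591, -1.160).
Re-evaluating at (0.591, -1.160): F = (-1.35158, 0.37143), so ‖F‖₂ = 1.402.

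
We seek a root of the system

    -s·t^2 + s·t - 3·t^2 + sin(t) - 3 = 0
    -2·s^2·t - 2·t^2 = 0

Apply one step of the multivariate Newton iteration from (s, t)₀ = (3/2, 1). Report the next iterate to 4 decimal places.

(1.4667, 0.2588)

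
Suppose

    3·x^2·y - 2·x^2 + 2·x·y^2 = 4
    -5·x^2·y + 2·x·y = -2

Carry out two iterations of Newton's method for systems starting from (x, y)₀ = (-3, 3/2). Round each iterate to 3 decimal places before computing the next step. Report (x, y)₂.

At (-3, 3/2): F = (5.000, -74.500).
Jacobian J = [[6·x·y - 4·x + 2·y^2, 3·x^2 + 4·x·y], [-10·x·y + 2·y, -5·x^2 + 2·x]].
At the point, J = [[-10.500, 9.000], [48.000, -51.000]] (det J = 103.500).
Solving J·Δ = −F gives Δ = (-4.014, -5.239).
Then the next iterate is (x, y)₁ = (-7.014, -3.739).
Round to (-7.014, -3.739) and repeat: F = (-850.33926, 974.17358), J = [[213.36832, 252.48997], [-269.73146, -260.00898]].
Δ = (1.970, 1.703), so (x, y)₂ = (-5.044, -2.036).

(-5.044, -2.036)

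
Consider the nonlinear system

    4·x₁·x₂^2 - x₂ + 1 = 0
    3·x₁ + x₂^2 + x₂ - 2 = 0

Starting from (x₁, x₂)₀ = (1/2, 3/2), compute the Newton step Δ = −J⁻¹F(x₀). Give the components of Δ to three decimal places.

At (1/2, 3/2): F = (4.000, 3.250).
Jacobian J = [[4·x₂^2, 8·x₁·x₂ - 1], [3, 2·x₂ + 1]].
At the point, J = [[9.000, 5.000], [3.000, 4.000]] (det J = 21.000).
Solving J·Δ = −F gives Δ = (0.012, -0.821).

(0.012, -0.821)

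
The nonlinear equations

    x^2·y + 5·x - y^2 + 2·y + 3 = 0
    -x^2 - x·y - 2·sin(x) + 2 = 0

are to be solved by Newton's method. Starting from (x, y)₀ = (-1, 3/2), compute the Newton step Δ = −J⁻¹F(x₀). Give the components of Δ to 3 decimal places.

At (-1, 3/2): F = (0.250, 4.18294).
Jacobian J = [[2·x·y + 5, x^2 - 2·y + 2], [-2·x - y - 2·cos(x), -x]].
At the point, J = [[2.000, 0.000], [-0.58060, 1.000]] (det J = 2.000).
Solving J·Δ = −F gives Δ = (-0.125, -4.256).

(-0.125, -4.256)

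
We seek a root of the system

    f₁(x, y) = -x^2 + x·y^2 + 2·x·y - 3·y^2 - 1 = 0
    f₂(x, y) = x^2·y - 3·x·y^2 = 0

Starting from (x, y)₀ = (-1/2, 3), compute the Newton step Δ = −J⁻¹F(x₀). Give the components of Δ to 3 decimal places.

(-0.034, -1.649)

At (-1/2, 3): F = (-35.750, 14.250).
Jacobian J = [[-2·x + y^2 + 2·y, 2·x·y + 2·x - 6·y], [2·x·y - 3·y^2, x^2 - 6·x·y]].
At the point, J = [[16.000, -22.000], [-30.000, 9.250]] (det J = -512.000).
Solving J·Δ = −F gives Δ = (-0.034, -1.649).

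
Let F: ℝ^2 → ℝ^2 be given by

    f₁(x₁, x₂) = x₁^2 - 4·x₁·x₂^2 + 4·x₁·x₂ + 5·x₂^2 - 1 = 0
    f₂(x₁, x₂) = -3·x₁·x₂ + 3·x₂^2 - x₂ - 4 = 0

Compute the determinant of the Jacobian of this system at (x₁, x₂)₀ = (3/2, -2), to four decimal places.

J = [[2·x₁ - 4·x₂^2 + 4·x₂, -8·x₁·x₂ + 4·x₁ + 10·x₂], [-3·x₂, -3·x₁ + 6·x₂ - 1]].
At the point, J = [[-21.0000, 10.0000], [6.0000, -17.5000]].
det J = 307.5000.

307.5000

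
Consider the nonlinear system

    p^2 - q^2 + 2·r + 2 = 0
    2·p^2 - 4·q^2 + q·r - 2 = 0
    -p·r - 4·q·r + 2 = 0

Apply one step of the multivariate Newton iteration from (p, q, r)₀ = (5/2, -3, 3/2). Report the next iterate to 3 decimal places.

(-0.218, -0.850, 0.718)

At (5/2, -3, 3/2): F = (2.250, -30.000, 16.250).
Jacobian J = [[2·p, -2·q, 2], [4·p, -8·q + r, q], [-r, -4·r, -p - 4·q]].
At the point, J = [[5.000, 6.000, 2.000], [10.000, 25.500, -3.000], [-1.500, -6.000, 9.500]] (det J = 534.750).
Solving J·Δ = −F gives Δ = (-2.718, 2.150, -0.782).
Then the next iterate is (p, q, r)₁ = (-0.218, -0.850, 0.718).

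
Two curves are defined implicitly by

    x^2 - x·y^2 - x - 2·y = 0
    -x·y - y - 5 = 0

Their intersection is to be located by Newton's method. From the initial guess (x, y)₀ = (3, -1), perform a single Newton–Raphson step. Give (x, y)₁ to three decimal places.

(2.200, -1.450)

At (3, -1): F = (5.000, -1.000).
Jacobian J = [[2·x - y^2 - 1, -2·x·y - 2], [-y, -x - 1]].
At the point, J = [[4.000, 4.000], [1.000, -4.000]] (det J = -20.000).
Solving J·Δ = −F gives Δ = (-0.800, -0.450).
Then the next iterate is (x, y)₁ = (2.200, -1.450).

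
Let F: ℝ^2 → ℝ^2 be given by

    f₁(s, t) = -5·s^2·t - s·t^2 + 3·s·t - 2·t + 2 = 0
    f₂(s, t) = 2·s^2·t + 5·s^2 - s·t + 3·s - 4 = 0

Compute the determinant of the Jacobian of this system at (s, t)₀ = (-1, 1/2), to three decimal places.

J = [[-10·s·t - t^2 + 3·t, -5·s^2 - 2·s·t + 3·s - 2], [4·s·t + 10·s - t + 3, 2·s^2 - s]].
At the point, J = [[6.250, -9.000], [-9.500, 3.000]].
det J = -66.750.

-66.750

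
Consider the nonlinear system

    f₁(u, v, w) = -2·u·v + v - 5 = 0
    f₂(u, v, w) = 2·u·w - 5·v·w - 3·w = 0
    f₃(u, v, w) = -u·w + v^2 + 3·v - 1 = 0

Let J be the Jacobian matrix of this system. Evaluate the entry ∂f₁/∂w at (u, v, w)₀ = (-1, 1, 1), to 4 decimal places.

∂f₁/∂w = 0.
At (-1, 1, 1) this is 0.0000.

0.0000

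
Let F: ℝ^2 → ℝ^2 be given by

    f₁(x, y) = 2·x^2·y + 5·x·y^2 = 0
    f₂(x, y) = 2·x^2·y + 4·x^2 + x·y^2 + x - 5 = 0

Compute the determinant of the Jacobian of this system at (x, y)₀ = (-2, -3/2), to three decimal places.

J = [[4·x·y + 5·y^2, 2·x^2 + 10·x·y], [4·x·y + 8·x + y^2 + 1, 2·x^2 + 2·x·y]].
At the point, J = [[23.250, 38.000], [-0.750, 14.000]].
det J = 354.000.

354.000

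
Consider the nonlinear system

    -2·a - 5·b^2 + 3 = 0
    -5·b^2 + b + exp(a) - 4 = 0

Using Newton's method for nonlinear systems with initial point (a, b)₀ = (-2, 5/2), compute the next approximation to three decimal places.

At (-2, 5/2): F = (-24.250, -32.61466).
Jacobian J = [[-2, -10·b], [exp(a), -10·b + 1]].
At the point, J = [[-2.000, -25.000], [0.13534, -24.000]] (det J = 51.38338).
Solving J·Δ = −F gives Δ = (4.542, -1.333).
Then the next iterate is (a, b)₁ = (2.542, 1.167).

(2.542, 1.167)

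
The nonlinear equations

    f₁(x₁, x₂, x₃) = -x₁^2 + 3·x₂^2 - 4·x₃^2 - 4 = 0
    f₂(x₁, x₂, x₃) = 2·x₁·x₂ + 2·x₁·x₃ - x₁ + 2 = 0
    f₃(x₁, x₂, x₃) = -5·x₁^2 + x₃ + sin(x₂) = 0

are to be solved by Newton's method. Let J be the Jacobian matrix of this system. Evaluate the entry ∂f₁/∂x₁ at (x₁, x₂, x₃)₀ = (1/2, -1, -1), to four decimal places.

-1.0000

∂f₁/∂x₁ = -2·x₁.
At (1/2, -1, -1) this is -1.0000.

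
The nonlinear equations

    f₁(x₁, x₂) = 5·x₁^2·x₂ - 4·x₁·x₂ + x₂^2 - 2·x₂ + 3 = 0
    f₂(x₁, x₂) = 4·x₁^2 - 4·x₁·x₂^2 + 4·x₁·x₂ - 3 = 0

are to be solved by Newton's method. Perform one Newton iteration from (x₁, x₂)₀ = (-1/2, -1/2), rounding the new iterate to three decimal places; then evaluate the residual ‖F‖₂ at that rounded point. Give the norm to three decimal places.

7.754

At (-1/2, -1/2): F = (2.625, -0.500).
Jacobian J = [[10·x₁·x₂ - 4·x₂, 5·x₁^2 - 4·x₁ + 2·x₂ - 2], [8·x₁ - 4·x₂^2 + 4·x₂, -8·x₁·x₂ + 4·x₁]].
At the point, J = [[4.500, 0.250], [-7.000, -4.000]] (det J = -16.250).
Solving J·Δ = −F gives Δ = (-0.638, 0.992).
Then the next iterate is (x₁, x₂)₁ = (-1.138, 0.492).
Re-evaluating at (-1.138, 0.492): F = (7.68346, 1.04247), so ‖F‖₂ = 7.754.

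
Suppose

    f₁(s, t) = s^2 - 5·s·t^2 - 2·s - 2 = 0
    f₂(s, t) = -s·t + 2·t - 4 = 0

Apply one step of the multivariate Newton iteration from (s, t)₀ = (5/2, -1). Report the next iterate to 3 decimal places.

(6.422, -0.156)

At (5/2, -1): F = (-13.250, -3.500).
Jacobian J = [[2·s - 5·t^2 - 2, -10·s·t], [-t, -s + 2]].
At the point, J = [[-2.000, 25.000], [1.000, -0.500]] (det J = -24.000).
Solving J·Δ = −F gives Δ = (3.922, 0.844).
Then the next iterate is (s, t)₁ = (6.422, -0.156).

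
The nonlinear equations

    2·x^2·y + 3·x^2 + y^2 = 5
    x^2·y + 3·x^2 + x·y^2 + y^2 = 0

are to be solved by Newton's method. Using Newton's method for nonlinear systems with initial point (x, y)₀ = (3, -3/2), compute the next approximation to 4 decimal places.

(1.0489, -1.3167)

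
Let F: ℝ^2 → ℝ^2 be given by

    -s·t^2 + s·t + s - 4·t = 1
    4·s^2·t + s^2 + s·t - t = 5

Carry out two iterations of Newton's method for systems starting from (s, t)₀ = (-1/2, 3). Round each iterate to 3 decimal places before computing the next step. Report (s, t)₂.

(-0.454, -1.316)

At (-1/2, 3): F = (-10.500, -6.250).
Jacobian J = [[-t^2 + t + 1, -2·s·t + s - 4], [8·s·t + 2·s + t, 4·s^2 + s - 1]].
At the point, J = [[-5.000, -1.500], [-10.000, -0.500]] (det J = -12.500).
Solving J·Δ = −F gives Δ = (-0.330, -5.900).
Then the next iterate is (s, t)₁ = (-0.830, -2.900).
Round to (-0.830, -2.900) and repeat: F = (19.15730, -6.99534), J = [[-10.310, -9.644], [14.696, 0.92560]].
Δ = (0.376, 1.584), so (s, t)₂ = (-0.454, -1.316).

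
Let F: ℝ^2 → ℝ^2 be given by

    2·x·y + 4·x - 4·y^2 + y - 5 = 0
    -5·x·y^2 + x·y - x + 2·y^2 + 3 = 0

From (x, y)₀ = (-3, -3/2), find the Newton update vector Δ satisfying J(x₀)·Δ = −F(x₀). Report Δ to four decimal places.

At (-3, -3/2): F = (-18.5000, 48.7500).
Jacobian J = [[2·y + 4, 2·x - 8·y + 1], [-5·y^2 + y - 1, -10·x·y + x + 4·y]].
At the point, J = [[1.0000, 7.0000], [-13.7500, -54.0000]] (det J = 42.2500).
Solving J·Δ = −F gives Δ = (-15.5680, 4.8669).

(-15.5680, 4.8669)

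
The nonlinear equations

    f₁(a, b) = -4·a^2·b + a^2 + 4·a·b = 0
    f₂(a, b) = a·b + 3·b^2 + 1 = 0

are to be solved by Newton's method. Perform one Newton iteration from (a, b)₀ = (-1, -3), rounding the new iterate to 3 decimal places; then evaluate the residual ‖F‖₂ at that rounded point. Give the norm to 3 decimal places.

10.556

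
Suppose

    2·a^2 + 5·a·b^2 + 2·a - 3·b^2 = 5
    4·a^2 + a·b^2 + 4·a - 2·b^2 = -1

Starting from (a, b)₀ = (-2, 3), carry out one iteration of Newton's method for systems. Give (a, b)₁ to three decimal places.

(-1.379, 1.797)

At (-2, 3): F = (-118.000, -27.000).
Jacobian J = [[4·a + 5·b^2 + 2, 10·a·b - 6·b], [8·a + b^2 + 4, 2·a·b - 4·b]].
At the point, J = [[39.000, -78.000], [-3.000, -24.000]] (det J = -1170.000).
Solving J·Δ = −F gives Δ = (0.621, -1.203).
Then the next iterate is (a, b)₁ = (-1.379, 1.797).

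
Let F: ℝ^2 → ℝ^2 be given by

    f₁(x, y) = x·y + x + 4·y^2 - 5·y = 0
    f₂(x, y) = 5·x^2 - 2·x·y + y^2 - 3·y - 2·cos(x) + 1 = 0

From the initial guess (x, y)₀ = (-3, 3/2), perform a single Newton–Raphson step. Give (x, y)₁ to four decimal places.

(-1.2791, 1.9244)

At (-3, 3/2): F = (-6.0000, 54.729985).
Jacobian J = [[y + 1, x + 8·y - 5], [10·x - 2·y + 2·sin(x), -2·x + 2·y - 3]].
At the point, J = [[2.5000, 4.0000], [-33.282240, 6.0000]] (det J = 148.128960).
Solving J·Δ = −F gives Δ = (1.7209, 0.4244).
Then the next iterate is (x, y)₁ = (-1.2791, 1.9244).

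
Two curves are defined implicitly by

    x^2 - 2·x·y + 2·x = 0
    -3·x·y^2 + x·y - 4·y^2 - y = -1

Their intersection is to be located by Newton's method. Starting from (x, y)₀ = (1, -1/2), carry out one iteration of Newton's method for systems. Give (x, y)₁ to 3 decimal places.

(0.185, -0.538)

At (1, -1/2): F = (4.000, -0.750).
Jacobian J = [[2·x - 2·y + 2, -2·x], [-3·y^2 + y, -6·x·y + x - 8·y - 1]].
At the point, J = [[5.000, -2.000], [-1.250, 7.000]] (det J = 32.500).
Solving J·Δ = −F gives Δ = (-0.815, -0.038).
Then the next iterate is (x, y)₁ = (0.185, -0.538).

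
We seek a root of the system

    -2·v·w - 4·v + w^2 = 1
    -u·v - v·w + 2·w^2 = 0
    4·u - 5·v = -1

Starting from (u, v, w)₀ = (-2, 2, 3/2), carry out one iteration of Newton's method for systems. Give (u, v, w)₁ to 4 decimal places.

(0.0000, 0.2000, 1.3500)

At (-2, 2, 3/2): F = (-12.7500, 5.5000, -17.0000).
Jacobian J = [[0, -2·w - 4, -2·v + 2·w], [-v, -u - w, -v + 4·w], [4, -5, 0]].
At the point, J = [[0.0000, -7.0000, -1.0000], [-2.0000, 0.5000, 4.0000], [4.0000, -5.0000, 0.0000]] (det J = -120.0000).
Solving J·Δ = −F gives Δ = (2.0000, -1.8000, -0.1500).
Then the next iterate is (u, v, w)₁ = (0.0000, 0.2000, 1.3500).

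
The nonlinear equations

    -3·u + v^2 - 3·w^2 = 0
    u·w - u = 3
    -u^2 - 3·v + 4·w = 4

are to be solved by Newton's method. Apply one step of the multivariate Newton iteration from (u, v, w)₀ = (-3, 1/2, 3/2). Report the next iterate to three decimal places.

(1.902, 6.561, 0.817)

At (-3, 1/2, 3/2): F = (2.500, -4.500, -8.500).
Jacobian J = [[-3, 2·v, -6·w], [w - 1, 0, u], [-2·u, -3, 4]].
At the point, J = [[-3.000, 1.000, -9.000], [0.500, 0.000, -3.000], [6.000, -3.000, 4.000]] (det J = 20.500).
Solving J·Δ = −F gives Δ = (4.902, 6.061, -0.683).
Then the next iterate is (u, v, w)₁ = (1.902, 6.561, 0.817).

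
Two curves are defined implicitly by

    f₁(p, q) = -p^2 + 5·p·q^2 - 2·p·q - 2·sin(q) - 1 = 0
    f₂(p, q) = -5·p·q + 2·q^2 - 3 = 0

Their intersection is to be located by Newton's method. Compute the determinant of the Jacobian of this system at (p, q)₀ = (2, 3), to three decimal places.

939.700

J = [[-2·p + 5·q^2 - 2·q, 10·p·q - 2·p - 2·cos(q)], [-5·q, -5·p + 4·q]].
At the point, J = [[35.000, 57.97998], [-15.000, 2.000]].
det J = 939.700.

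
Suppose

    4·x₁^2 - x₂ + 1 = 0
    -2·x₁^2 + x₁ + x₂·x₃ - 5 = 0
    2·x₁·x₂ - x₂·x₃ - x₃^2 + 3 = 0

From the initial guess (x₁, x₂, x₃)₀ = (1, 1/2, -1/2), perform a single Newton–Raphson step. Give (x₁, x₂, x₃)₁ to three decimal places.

(0.152, -1.786, 4.625)

At (1, 1/2, -1/2): F = (4.500, -6.250, 4.000).
Jacobian J = [[8·x₁, -1, 0], [-4·x₁ + 1, x₃, x₂], [2·x₂, 2·x₁ - x₃, -x₂ - 2·x₃]].
At the point, J = [[8.000, -1.000, 0.000], [-3.000, -0.500, 0.500], [1.000, 2.500, 0.500]] (det J = -14.000).
Solving J·Δ = −F gives Δ = (-0.848, -2.286, 5.125).
Then the next iterate is (x₁, x₂, x₃)₁ = (0.152, -1.786, 4.625).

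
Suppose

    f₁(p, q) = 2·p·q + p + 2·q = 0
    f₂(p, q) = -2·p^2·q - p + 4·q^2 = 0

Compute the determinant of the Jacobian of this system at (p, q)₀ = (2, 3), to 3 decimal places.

262.000

J = [[2·q + 1, 2·p + 2], [-4·p·q - 1, -2·p^2 + 8·q]].
At the point, J = [[7.000, 6.000], [-25.000, 16.000]].
det J = 262.000.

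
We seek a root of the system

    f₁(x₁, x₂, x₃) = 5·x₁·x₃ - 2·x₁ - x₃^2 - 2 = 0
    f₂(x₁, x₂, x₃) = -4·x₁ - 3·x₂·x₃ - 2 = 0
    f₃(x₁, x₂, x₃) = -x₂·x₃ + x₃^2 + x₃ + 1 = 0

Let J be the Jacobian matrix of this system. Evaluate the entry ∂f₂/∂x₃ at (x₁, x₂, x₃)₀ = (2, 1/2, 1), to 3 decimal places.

∂f₂/∂x₃ = -3·x₂.
At (2, 1/2, 1) this is -1.500.

-1.500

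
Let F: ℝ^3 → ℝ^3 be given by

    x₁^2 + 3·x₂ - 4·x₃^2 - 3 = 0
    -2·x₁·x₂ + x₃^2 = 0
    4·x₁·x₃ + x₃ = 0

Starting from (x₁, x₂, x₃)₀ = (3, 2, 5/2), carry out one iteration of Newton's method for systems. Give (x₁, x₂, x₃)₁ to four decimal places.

(1.4036, 1.0459, 1.2280)

At (3, 2, 5/2): F = (-13.0000, -5.7500, 32.5000).
Jacobian J = [[2·x₁, 3, -8·x₃], [-2·x₂, -2·x₁, 2·x₃], [4·x₃, 0, 4·x₁ + 1]].
At the point, J = [[6.0000, 3.0000, -20.0000], [-4.0000, -6.0000, 5.0000], [10.0000, 0.0000, 13.0000]] (det J = -1362.0000).
Solving J·Δ = −F gives Δ = (-1.5964, -0.9541, -1.2720).
Then the next iterate is (x₁, x₂, x₃)₁ = (1.4036, 1.0459, 1.2280).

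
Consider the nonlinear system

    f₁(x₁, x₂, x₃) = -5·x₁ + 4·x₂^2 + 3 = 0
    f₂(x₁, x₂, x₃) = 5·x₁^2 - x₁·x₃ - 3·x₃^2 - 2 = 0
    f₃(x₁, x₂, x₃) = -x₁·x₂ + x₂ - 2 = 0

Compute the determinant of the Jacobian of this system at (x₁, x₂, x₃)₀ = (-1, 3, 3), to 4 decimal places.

1054.0000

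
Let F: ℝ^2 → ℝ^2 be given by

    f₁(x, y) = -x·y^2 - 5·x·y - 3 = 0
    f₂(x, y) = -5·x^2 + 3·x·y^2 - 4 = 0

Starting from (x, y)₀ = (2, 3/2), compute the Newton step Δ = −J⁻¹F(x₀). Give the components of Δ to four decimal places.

At (2, 3/2): F = (-22.5000, -10.5000).
Jacobian J = [[-y^2 - 5·y, -2·x·y - 5·x], [-10·x + 3·y^2, 6·x·y]].
At the point, J = [[-9.7500, -16.0000], [-13.2500, 18.0000]] (det J = -387.5000).
Solving J·Δ = −F gives Δ = (-1.4787, -0.5052).

(-1.4787, -0.5052)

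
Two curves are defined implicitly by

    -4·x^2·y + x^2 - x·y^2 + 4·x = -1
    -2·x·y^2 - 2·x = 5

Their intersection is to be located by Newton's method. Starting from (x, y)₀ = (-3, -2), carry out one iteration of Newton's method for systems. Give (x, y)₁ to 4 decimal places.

(-2.0588, -1.3505)

At (-3, -2): F = (82.0000, 25.0000).
Jacobian J = [[-8·x·y + 2·x - y^2 + 4, -4·x^2 - 2·x·y], [-2·y^2 - 2, -4·x·y]].
At the point, J = [[-54.0000, -48.0000], [-10.0000, -24.0000]] (det J = 816.0000).
Solving J·Δ = −F gives Δ = (0.9412, 0.6495).
Then the next iterate is (x, y)₁ = (-2.0588, -1.3505).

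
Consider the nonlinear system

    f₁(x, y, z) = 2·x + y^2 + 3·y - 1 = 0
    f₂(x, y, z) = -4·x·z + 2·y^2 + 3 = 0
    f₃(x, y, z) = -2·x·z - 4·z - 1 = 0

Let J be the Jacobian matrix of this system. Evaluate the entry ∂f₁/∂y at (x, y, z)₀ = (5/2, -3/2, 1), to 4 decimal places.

∂f₁/∂y = 2·y + 3.
At (5/2, -3/2, 1) this is 0.0000.

0.0000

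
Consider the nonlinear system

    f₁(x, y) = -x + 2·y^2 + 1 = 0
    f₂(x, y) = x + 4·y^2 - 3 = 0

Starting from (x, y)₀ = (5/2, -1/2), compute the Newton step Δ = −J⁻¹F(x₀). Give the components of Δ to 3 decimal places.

(-0.833, -0.083)

At (5/2, -1/2): F = (-1.000, 0.500).
Jacobian J = [[-1, 4·y], [1, 8·y]].
At the point, J = [[-1.000, -2.000], [1.000, -4.000]] (det J = 6.000).
Solving J·Δ = −F gives Δ = (-0.833, -0.083).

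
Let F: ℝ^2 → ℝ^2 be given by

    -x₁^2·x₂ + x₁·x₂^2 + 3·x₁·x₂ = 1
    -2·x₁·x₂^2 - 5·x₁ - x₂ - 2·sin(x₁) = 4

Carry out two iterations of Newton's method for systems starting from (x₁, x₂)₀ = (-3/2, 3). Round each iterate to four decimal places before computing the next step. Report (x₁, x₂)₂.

At (-3/2, 3): F = (-34.7500, 29.494990).
Jacobian J = [[-2·x₁·x₂ + x₂^2 + 3·x₂, -x₁^2 + 2·x₁·x₂ + 3·x₁], [-2·x₂^2 - 2·cos(x₁) - 5, -4·x₁·x₂ - 1]].
At the point, J = [[27.0000, -15.7500], [-23.141474, 17.0000]] (det J = 94.521778).
Solving J·Δ = −F gives Δ = (1.3352, 0.0825).
Then the next iterate is (x₁, x₂)₁ = (-0.1648, 3.0825).
Round to (-0.1648, 3.0825) and repeat: F = (-4.173603, -2.798595), J = [[19.765298, -1.537551], [-25.976515, 1.031984]].
Δ = (-0.4406, -8.3781), so (x₁, x₂)₂ = (-0.6054, -5.2956).

(-0.6054, -5.2956)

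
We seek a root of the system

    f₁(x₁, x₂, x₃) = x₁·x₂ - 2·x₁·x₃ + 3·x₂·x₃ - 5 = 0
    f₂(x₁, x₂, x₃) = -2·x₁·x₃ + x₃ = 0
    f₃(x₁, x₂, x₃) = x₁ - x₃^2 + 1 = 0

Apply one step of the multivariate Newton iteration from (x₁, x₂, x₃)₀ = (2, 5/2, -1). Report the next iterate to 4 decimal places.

At (2, 5/2, -1): F = (-3.5000, 3.0000, 2.0000).
Jacobian J = [[x₂ - 2·x₃, x₁ + 3·x₃, -2·x₁ + 3·x₂], [-2·x₃, 0, -2·x₁ + 1], [1, 0, -2·x₃]].
At the point, J = [[4.5000, -1.0000, 3.5000], [2.0000, 0.0000, -3.0000], [1.0000, 0.0000, 2.0000]] (det J = 7.0000).
Solving J·Δ = −F gives Δ = (-1.7143, -11.7143, -0.1429).
Then the next iterate is (x₁, x₂, x₃)₁ = (0.2857, -9.2143, -1.1429).

(0.2857, -9.2143, -1.1429)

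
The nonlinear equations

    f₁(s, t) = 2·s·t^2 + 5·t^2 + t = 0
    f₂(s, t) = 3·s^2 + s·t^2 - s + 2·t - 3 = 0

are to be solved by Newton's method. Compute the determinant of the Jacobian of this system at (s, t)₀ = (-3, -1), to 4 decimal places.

70.0000

J = [[2·t^2, 4·s·t + 10·t + 1], [6·s + t^2 - 1, 2·s·t + 2]].
At the point, J = [[2.0000, 3.0000], [-18.0000, 8.0000]].
det J = 70.0000.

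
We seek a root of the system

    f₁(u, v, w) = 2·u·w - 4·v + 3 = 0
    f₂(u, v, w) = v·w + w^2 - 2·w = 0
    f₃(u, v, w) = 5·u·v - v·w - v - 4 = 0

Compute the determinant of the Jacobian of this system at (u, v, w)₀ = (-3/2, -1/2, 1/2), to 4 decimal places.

J = [[2·w, -4, 2·u], [0, w, v + 2·w - 2], [5·v, 5·u - w - 1, -v]].
At the point, J = [[1.0000, -4.0000, -3.0000], [0.0000, 0.5000, -1.5000], [-2.5000, -9.0000, 0.5000]].
det J = -32.0000.

-32.0000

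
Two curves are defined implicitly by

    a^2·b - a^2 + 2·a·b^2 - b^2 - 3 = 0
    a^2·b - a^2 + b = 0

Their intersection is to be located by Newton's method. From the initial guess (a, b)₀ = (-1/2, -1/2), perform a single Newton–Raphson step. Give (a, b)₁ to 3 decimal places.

(-3.786, 4.143)

At (-1/2, -1/2): F = (-3.875, -0.875).
Jacobian J = [[2·a·b - 2·a + 2·b^2, a^2 + 4·a·b - 2·b], [2·a·b - 2·a, a^2 + 1]].
At the point, J = [[2.000, 2.250], [1.500, 1.250]] (det J = -0.875).
Solving J·Δ = −F gives Δ = (-3.286, 4.643).
Then the next iterate is (a, b)₁ = (-3.786, 4.143).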